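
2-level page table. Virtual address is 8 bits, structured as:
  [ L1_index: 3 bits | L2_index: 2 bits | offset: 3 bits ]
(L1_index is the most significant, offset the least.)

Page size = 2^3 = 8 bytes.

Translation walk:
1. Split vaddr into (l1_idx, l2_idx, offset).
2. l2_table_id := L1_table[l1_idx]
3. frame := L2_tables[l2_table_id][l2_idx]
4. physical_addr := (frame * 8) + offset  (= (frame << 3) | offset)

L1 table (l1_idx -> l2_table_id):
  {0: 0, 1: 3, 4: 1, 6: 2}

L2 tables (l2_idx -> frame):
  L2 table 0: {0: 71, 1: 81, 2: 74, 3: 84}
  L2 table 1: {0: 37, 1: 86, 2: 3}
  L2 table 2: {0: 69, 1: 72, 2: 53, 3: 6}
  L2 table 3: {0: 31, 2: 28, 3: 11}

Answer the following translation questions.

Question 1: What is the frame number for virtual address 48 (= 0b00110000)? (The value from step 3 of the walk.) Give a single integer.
Answer: 28

Derivation:
vaddr = 48: l1_idx=1, l2_idx=2
L1[1] = 3; L2[3][2] = 28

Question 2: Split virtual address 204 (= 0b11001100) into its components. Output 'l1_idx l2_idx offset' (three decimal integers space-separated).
Answer: 6 1 4

Derivation:
vaddr = 204 = 0b11001100
  top 3 bits -> l1_idx = 6
  next 2 bits -> l2_idx = 1
  bottom 3 bits -> offset = 4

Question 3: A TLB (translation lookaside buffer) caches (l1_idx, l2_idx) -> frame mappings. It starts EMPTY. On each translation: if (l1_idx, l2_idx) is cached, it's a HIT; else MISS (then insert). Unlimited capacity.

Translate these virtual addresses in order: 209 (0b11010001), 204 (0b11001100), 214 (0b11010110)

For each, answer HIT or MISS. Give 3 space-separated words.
vaddr=209: (6,2) not in TLB -> MISS, insert
vaddr=204: (6,1) not in TLB -> MISS, insert
vaddr=214: (6,2) in TLB -> HIT

Answer: MISS MISS HIT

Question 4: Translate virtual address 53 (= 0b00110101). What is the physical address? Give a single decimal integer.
vaddr = 53 = 0b00110101
Split: l1_idx=1, l2_idx=2, offset=5
L1[1] = 3
L2[3][2] = 28
paddr = 28 * 8 + 5 = 229

Answer: 229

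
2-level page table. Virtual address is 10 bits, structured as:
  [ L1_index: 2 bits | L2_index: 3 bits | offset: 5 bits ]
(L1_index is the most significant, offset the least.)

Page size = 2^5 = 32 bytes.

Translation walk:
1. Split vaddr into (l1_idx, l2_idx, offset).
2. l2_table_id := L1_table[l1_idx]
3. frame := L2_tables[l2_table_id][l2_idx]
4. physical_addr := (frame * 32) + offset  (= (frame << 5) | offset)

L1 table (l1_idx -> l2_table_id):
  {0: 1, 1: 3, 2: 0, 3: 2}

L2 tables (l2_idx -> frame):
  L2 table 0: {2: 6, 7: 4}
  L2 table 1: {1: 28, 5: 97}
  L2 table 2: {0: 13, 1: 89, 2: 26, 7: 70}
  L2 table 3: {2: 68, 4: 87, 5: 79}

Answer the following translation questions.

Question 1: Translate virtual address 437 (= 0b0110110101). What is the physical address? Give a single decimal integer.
Answer: 2549

Derivation:
vaddr = 437 = 0b0110110101
Split: l1_idx=1, l2_idx=5, offset=21
L1[1] = 3
L2[3][5] = 79
paddr = 79 * 32 + 21 = 2549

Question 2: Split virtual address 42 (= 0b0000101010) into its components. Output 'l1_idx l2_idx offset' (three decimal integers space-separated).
Answer: 0 1 10

Derivation:
vaddr = 42 = 0b0000101010
  top 2 bits -> l1_idx = 0
  next 3 bits -> l2_idx = 1
  bottom 5 bits -> offset = 10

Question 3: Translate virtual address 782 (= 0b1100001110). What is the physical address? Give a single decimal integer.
vaddr = 782 = 0b1100001110
Split: l1_idx=3, l2_idx=0, offset=14
L1[3] = 2
L2[2][0] = 13
paddr = 13 * 32 + 14 = 430

Answer: 430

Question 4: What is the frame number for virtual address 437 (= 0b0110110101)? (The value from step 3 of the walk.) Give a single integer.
Answer: 79

Derivation:
vaddr = 437: l1_idx=1, l2_idx=5
L1[1] = 3; L2[3][5] = 79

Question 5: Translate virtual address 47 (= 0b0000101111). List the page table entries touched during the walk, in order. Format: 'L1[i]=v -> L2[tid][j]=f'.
vaddr = 47 = 0b0000101111
Split: l1_idx=0, l2_idx=1, offset=15

Answer: L1[0]=1 -> L2[1][1]=28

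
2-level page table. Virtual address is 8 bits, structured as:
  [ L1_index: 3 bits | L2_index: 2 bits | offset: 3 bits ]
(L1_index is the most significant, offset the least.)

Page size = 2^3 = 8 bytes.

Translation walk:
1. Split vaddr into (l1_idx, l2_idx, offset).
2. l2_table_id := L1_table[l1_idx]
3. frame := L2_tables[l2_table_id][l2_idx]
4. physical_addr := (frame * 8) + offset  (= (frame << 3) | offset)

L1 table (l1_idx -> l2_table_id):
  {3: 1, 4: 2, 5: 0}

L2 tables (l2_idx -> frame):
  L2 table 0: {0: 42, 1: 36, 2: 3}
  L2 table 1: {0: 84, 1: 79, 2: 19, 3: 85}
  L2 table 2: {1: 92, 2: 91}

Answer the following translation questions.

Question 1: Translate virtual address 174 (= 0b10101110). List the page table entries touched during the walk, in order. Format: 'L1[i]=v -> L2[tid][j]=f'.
vaddr = 174 = 0b10101110
Split: l1_idx=5, l2_idx=1, offset=6

Answer: L1[5]=0 -> L2[0][1]=36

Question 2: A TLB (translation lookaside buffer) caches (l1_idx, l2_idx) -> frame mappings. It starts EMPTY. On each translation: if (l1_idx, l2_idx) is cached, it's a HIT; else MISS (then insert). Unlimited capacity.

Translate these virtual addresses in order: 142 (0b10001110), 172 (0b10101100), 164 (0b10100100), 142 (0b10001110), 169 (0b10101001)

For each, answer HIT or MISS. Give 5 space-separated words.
vaddr=142: (4,1) not in TLB -> MISS, insert
vaddr=172: (5,1) not in TLB -> MISS, insert
vaddr=164: (5,0) not in TLB -> MISS, insert
vaddr=142: (4,1) in TLB -> HIT
vaddr=169: (5,1) in TLB -> HIT

Answer: MISS MISS MISS HIT HIT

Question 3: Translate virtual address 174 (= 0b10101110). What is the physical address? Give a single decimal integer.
vaddr = 174 = 0b10101110
Split: l1_idx=5, l2_idx=1, offset=6
L1[5] = 0
L2[0][1] = 36
paddr = 36 * 8 + 6 = 294

Answer: 294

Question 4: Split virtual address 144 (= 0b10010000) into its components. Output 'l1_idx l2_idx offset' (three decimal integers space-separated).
vaddr = 144 = 0b10010000
  top 3 bits -> l1_idx = 4
  next 2 bits -> l2_idx = 2
  bottom 3 bits -> offset = 0

Answer: 4 2 0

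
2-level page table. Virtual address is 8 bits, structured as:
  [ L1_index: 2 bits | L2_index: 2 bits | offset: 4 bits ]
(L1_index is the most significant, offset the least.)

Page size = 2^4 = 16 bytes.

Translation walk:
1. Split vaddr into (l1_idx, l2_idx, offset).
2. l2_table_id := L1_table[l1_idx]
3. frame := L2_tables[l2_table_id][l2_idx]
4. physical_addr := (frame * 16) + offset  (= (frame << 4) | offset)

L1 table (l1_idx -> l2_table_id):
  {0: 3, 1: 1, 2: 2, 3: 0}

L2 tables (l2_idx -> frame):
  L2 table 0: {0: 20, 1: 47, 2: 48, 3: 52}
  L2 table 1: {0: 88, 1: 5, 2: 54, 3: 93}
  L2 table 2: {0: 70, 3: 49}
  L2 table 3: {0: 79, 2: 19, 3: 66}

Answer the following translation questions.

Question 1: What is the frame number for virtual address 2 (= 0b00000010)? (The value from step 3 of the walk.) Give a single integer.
Answer: 79

Derivation:
vaddr = 2: l1_idx=0, l2_idx=0
L1[0] = 3; L2[3][0] = 79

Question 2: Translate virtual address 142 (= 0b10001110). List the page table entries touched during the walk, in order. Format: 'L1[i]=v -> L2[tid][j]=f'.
Answer: L1[2]=2 -> L2[2][0]=70

Derivation:
vaddr = 142 = 0b10001110
Split: l1_idx=2, l2_idx=0, offset=14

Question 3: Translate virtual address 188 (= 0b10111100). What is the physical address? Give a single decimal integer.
vaddr = 188 = 0b10111100
Split: l1_idx=2, l2_idx=3, offset=12
L1[2] = 2
L2[2][3] = 49
paddr = 49 * 16 + 12 = 796

Answer: 796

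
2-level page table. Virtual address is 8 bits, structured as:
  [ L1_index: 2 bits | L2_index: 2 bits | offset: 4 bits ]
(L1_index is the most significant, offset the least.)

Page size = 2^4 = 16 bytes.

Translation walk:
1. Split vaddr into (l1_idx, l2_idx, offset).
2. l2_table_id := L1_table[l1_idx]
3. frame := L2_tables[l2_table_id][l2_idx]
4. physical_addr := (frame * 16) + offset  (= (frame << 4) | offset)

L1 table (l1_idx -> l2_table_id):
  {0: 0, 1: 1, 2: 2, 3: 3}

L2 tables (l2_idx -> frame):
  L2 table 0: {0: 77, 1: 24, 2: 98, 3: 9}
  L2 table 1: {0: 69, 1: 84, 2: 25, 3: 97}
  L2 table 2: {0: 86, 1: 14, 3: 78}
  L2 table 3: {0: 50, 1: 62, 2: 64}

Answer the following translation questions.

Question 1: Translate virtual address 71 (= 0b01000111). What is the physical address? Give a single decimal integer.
vaddr = 71 = 0b01000111
Split: l1_idx=1, l2_idx=0, offset=7
L1[1] = 1
L2[1][0] = 69
paddr = 69 * 16 + 7 = 1111

Answer: 1111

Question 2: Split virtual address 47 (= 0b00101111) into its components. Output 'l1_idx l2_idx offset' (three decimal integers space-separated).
Answer: 0 2 15

Derivation:
vaddr = 47 = 0b00101111
  top 2 bits -> l1_idx = 0
  next 2 bits -> l2_idx = 2
  bottom 4 bits -> offset = 15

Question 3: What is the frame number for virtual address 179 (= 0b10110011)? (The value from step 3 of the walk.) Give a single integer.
Answer: 78

Derivation:
vaddr = 179: l1_idx=2, l2_idx=3
L1[2] = 2; L2[2][3] = 78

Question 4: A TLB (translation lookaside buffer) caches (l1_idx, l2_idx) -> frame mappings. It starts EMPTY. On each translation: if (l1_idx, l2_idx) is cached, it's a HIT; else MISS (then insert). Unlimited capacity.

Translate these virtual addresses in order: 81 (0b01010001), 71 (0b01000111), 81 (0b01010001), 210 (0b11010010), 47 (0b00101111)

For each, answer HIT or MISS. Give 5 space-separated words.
Answer: MISS MISS HIT MISS MISS

Derivation:
vaddr=81: (1,1) not in TLB -> MISS, insert
vaddr=71: (1,0) not in TLB -> MISS, insert
vaddr=81: (1,1) in TLB -> HIT
vaddr=210: (3,1) not in TLB -> MISS, insert
vaddr=47: (0,2) not in TLB -> MISS, insert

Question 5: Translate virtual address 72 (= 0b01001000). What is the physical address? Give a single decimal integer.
vaddr = 72 = 0b01001000
Split: l1_idx=1, l2_idx=0, offset=8
L1[1] = 1
L2[1][0] = 69
paddr = 69 * 16 + 8 = 1112

Answer: 1112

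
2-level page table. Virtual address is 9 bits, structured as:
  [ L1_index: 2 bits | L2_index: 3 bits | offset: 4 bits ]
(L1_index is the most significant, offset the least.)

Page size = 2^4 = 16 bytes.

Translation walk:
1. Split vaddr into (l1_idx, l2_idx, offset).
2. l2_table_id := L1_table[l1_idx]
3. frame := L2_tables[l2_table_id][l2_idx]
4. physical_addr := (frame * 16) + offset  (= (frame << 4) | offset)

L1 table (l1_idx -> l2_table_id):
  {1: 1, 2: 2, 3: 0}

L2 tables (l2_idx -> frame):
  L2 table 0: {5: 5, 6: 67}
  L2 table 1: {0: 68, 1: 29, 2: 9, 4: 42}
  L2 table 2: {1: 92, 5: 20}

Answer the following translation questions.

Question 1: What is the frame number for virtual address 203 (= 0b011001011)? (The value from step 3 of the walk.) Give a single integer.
Answer: 42

Derivation:
vaddr = 203: l1_idx=1, l2_idx=4
L1[1] = 1; L2[1][4] = 42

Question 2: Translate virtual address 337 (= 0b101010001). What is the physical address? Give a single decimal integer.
vaddr = 337 = 0b101010001
Split: l1_idx=2, l2_idx=5, offset=1
L1[2] = 2
L2[2][5] = 20
paddr = 20 * 16 + 1 = 321

Answer: 321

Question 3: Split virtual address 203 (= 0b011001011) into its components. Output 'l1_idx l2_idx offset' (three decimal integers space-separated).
Answer: 1 4 11

Derivation:
vaddr = 203 = 0b011001011
  top 2 bits -> l1_idx = 1
  next 3 bits -> l2_idx = 4
  bottom 4 bits -> offset = 11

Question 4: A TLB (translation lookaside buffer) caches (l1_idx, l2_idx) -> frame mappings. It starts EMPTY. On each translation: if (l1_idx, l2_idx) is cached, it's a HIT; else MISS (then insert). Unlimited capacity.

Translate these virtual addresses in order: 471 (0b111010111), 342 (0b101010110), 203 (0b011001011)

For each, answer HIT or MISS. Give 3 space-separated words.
vaddr=471: (3,5) not in TLB -> MISS, insert
vaddr=342: (2,5) not in TLB -> MISS, insert
vaddr=203: (1,4) not in TLB -> MISS, insert

Answer: MISS MISS MISS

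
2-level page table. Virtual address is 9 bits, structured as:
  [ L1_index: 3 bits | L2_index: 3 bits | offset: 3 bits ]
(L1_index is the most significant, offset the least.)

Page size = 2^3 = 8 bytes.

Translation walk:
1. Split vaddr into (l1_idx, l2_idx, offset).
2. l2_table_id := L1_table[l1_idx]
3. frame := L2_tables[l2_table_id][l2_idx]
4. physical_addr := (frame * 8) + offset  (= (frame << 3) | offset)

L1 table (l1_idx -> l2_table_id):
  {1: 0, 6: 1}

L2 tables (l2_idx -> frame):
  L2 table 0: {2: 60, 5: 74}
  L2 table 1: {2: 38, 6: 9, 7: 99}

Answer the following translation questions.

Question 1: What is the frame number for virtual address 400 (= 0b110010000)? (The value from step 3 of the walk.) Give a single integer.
vaddr = 400: l1_idx=6, l2_idx=2
L1[6] = 1; L2[1][2] = 38

Answer: 38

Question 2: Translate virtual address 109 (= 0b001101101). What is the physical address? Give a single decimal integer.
vaddr = 109 = 0b001101101
Split: l1_idx=1, l2_idx=5, offset=5
L1[1] = 0
L2[0][5] = 74
paddr = 74 * 8 + 5 = 597

Answer: 597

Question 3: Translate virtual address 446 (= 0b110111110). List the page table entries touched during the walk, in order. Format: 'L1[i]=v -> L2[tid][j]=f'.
vaddr = 446 = 0b110111110
Split: l1_idx=6, l2_idx=7, offset=6

Answer: L1[6]=1 -> L2[1][7]=99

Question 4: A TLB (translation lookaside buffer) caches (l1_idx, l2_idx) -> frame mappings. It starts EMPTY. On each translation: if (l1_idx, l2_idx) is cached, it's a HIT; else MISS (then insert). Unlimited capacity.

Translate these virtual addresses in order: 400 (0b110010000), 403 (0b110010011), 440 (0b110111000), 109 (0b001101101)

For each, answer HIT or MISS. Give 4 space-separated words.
vaddr=400: (6,2) not in TLB -> MISS, insert
vaddr=403: (6,2) in TLB -> HIT
vaddr=440: (6,7) not in TLB -> MISS, insert
vaddr=109: (1,5) not in TLB -> MISS, insert

Answer: MISS HIT MISS MISS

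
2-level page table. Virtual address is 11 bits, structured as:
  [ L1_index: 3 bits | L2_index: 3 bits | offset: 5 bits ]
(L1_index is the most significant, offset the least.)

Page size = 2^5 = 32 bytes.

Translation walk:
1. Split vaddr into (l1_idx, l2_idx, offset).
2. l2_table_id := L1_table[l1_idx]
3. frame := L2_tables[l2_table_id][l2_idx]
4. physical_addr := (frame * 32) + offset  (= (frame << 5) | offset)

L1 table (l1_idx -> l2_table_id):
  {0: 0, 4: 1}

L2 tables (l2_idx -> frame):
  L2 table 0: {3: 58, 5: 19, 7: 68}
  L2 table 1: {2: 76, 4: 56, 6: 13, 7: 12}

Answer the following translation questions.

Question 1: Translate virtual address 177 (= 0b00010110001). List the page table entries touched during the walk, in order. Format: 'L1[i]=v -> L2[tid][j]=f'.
Answer: L1[0]=0 -> L2[0][5]=19

Derivation:
vaddr = 177 = 0b00010110001
Split: l1_idx=0, l2_idx=5, offset=17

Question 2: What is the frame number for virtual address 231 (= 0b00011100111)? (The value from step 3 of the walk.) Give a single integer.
vaddr = 231: l1_idx=0, l2_idx=7
L1[0] = 0; L2[0][7] = 68

Answer: 68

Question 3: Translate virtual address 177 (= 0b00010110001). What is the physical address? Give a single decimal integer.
vaddr = 177 = 0b00010110001
Split: l1_idx=0, l2_idx=5, offset=17
L1[0] = 0
L2[0][5] = 19
paddr = 19 * 32 + 17 = 625

Answer: 625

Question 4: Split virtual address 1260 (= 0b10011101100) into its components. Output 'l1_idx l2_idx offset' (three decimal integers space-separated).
vaddr = 1260 = 0b10011101100
  top 3 bits -> l1_idx = 4
  next 3 bits -> l2_idx = 7
  bottom 5 bits -> offset = 12

Answer: 4 7 12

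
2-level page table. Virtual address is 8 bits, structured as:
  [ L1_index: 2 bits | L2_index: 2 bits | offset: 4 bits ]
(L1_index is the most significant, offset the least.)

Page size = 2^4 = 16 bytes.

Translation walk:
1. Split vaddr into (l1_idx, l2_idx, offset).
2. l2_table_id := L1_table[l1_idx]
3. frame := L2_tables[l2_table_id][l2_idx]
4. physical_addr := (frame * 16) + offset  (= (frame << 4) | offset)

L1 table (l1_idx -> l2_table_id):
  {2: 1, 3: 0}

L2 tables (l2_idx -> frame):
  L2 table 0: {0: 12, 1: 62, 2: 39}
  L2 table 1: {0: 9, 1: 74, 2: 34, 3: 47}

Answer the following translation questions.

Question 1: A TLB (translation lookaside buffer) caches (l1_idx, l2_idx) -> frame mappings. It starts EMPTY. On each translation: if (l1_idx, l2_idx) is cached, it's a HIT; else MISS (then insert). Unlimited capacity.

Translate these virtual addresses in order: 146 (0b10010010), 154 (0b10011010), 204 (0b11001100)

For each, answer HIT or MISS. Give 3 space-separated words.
vaddr=146: (2,1) not in TLB -> MISS, insert
vaddr=154: (2,1) in TLB -> HIT
vaddr=204: (3,0) not in TLB -> MISS, insert

Answer: MISS HIT MISS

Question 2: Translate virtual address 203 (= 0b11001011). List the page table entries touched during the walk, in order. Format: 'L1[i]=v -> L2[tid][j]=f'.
vaddr = 203 = 0b11001011
Split: l1_idx=3, l2_idx=0, offset=11

Answer: L1[3]=0 -> L2[0][0]=12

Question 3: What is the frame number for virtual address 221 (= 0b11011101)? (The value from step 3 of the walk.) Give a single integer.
Answer: 62

Derivation:
vaddr = 221: l1_idx=3, l2_idx=1
L1[3] = 0; L2[0][1] = 62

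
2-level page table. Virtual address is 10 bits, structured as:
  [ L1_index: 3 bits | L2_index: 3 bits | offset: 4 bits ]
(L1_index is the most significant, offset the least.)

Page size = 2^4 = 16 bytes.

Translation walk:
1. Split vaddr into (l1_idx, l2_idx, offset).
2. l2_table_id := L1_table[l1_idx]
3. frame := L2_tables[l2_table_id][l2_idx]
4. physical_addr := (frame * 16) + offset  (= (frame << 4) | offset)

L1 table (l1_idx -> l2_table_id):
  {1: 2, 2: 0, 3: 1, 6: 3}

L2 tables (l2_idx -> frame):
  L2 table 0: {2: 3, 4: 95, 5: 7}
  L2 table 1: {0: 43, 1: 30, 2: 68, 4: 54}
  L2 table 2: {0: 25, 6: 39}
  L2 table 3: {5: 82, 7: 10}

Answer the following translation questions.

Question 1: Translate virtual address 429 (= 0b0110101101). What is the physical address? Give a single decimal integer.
Answer: 1101

Derivation:
vaddr = 429 = 0b0110101101
Split: l1_idx=3, l2_idx=2, offset=13
L1[3] = 1
L2[1][2] = 68
paddr = 68 * 16 + 13 = 1101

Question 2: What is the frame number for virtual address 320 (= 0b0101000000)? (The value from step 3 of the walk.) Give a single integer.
vaddr = 320: l1_idx=2, l2_idx=4
L1[2] = 0; L2[0][4] = 95

Answer: 95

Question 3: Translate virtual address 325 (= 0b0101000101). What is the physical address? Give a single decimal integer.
Answer: 1525

Derivation:
vaddr = 325 = 0b0101000101
Split: l1_idx=2, l2_idx=4, offset=5
L1[2] = 0
L2[0][4] = 95
paddr = 95 * 16 + 5 = 1525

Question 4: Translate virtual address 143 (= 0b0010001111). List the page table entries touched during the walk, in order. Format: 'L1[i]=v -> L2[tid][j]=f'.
vaddr = 143 = 0b0010001111
Split: l1_idx=1, l2_idx=0, offset=15

Answer: L1[1]=2 -> L2[2][0]=25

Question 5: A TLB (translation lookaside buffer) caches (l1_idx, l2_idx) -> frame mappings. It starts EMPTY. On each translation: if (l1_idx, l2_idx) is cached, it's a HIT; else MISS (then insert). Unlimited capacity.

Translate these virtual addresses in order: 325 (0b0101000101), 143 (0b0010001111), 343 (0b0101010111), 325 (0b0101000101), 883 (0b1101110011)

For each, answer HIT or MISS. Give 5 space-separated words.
vaddr=325: (2,4) not in TLB -> MISS, insert
vaddr=143: (1,0) not in TLB -> MISS, insert
vaddr=343: (2,5) not in TLB -> MISS, insert
vaddr=325: (2,4) in TLB -> HIT
vaddr=883: (6,7) not in TLB -> MISS, insert

Answer: MISS MISS MISS HIT MISS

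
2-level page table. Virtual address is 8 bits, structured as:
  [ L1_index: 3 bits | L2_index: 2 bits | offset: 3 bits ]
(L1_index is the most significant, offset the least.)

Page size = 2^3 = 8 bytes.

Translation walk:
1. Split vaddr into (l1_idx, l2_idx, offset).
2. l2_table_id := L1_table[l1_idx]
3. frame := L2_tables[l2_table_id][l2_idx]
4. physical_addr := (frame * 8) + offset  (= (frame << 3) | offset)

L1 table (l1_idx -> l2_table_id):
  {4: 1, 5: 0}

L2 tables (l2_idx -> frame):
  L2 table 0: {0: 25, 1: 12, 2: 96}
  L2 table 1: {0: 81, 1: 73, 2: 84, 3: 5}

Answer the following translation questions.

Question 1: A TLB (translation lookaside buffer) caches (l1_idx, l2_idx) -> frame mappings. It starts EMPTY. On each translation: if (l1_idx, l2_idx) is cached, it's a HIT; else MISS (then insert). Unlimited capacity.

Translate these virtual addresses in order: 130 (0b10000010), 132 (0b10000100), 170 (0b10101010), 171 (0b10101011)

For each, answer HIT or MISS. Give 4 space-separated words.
vaddr=130: (4,0) not in TLB -> MISS, insert
vaddr=132: (4,0) in TLB -> HIT
vaddr=170: (5,1) not in TLB -> MISS, insert
vaddr=171: (5,1) in TLB -> HIT

Answer: MISS HIT MISS HIT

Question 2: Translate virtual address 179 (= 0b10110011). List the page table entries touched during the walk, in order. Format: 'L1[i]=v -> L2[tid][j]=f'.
vaddr = 179 = 0b10110011
Split: l1_idx=5, l2_idx=2, offset=3

Answer: L1[5]=0 -> L2[0][2]=96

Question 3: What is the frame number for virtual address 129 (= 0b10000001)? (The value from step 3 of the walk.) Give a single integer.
vaddr = 129: l1_idx=4, l2_idx=0
L1[4] = 1; L2[1][0] = 81

Answer: 81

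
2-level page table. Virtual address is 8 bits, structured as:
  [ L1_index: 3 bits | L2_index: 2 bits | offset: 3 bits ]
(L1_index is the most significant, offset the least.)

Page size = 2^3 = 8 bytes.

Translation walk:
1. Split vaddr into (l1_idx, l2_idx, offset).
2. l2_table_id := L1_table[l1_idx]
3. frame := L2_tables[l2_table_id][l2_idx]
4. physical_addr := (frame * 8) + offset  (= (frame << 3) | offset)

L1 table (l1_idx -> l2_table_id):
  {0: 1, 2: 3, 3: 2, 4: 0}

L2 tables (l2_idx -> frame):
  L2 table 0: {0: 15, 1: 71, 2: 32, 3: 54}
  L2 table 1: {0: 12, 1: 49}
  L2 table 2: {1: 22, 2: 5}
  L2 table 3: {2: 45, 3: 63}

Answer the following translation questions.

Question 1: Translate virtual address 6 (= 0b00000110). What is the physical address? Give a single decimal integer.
Answer: 102

Derivation:
vaddr = 6 = 0b00000110
Split: l1_idx=0, l2_idx=0, offset=6
L1[0] = 1
L2[1][0] = 12
paddr = 12 * 8 + 6 = 102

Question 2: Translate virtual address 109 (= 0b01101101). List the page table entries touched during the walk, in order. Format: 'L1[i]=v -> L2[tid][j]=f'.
vaddr = 109 = 0b01101101
Split: l1_idx=3, l2_idx=1, offset=5

Answer: L1[3]=2 -> L2[2][1]=22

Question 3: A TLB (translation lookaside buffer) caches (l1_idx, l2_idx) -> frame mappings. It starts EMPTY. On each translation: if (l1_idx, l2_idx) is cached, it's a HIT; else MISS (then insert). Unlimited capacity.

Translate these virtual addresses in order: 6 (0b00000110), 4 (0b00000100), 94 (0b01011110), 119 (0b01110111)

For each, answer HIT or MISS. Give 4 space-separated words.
Answer: MISS HIT MISS MISS

Derivation:
vaddr=6: (0,0) not in TLB -> MISS, insert
vaddr=4: (0,0) in TLB -> HIT
vaddr=94: (2,3) not in TLB -> MISS, insert
vaddr=119: (3,2) not in TLB -> MISS, insert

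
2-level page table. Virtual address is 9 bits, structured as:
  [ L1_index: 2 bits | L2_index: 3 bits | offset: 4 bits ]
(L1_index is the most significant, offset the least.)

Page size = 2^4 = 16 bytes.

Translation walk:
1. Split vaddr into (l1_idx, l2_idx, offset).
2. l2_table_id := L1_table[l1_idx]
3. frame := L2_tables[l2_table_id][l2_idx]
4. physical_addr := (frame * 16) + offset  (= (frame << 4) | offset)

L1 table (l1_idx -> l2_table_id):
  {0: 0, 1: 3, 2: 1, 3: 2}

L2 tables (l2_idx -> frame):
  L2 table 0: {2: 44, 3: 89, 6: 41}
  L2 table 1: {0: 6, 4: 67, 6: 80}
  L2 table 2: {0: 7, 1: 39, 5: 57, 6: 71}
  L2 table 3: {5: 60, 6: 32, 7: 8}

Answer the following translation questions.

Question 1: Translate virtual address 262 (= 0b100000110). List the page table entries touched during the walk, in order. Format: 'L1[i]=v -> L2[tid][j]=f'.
Answer: L1[2]=1 -> L2[1][0]=6

Derivation:
vaddr = 262 = 0b100000110
Split: l1_idx=2, l2_idx=0, offset=6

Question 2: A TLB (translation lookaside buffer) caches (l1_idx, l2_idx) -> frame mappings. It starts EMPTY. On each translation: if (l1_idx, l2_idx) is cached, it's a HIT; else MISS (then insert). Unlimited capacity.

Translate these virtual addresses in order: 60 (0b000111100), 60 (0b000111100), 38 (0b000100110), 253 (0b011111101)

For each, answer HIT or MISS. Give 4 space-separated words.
vaddr=60: (0,3) not in TLB -> MISS, insert
vaddr=60: (0,3) in TLB -> HIT
vaddr=38: (0,2) not in TLB -> MISS, insert
vaddr=253: (1,7) not in TLB -> MISS, insert

Answer: MISS HIT MISS MISS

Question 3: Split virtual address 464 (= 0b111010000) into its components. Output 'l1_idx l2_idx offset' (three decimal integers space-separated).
vaddr = 464 = 0b111010000
  top 2 bits -> l1_idx = 3
  next 3 bits -> l2_idx = 5
  bottom 4 bits -> offset = 0

Answer: 3 5 0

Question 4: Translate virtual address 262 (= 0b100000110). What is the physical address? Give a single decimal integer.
vaddr = 262 = 0b100000110
Split: l1_idx=2, l2_idx=0, offset=6
L1[2] = 1
L2[1][0] = 6
paddr = 6 * 16 + 6 = 102

Answer: 102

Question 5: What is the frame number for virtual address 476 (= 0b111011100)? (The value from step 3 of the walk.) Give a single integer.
vaddr = 476: l1_idx=3, l2_idx=5
L1[3] = 2; L2[2][5] = 57

Answer: 57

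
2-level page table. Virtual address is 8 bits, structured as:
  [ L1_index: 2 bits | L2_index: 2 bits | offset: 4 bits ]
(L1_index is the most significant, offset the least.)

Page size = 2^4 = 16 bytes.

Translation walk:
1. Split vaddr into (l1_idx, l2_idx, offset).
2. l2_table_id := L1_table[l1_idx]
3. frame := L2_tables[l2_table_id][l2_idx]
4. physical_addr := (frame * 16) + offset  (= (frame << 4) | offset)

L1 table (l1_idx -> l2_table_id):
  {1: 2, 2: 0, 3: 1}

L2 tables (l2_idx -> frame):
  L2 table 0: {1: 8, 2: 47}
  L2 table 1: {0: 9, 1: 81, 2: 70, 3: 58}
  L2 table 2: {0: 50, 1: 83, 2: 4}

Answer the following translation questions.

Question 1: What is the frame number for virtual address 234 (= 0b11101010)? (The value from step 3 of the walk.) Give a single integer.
Answer: 70

Derivation:
vaddr = 234: l1_idx=3, l2_idx=2
L1[3] = 1; L2[1][2] = 70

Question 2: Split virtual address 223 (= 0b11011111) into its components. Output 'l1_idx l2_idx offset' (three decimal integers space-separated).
Answer: 3 1 15

Derivation:
vaddr = 223 = 0b11011111
  top 2 bits -> l1_idx = 3
  next 2 bits -> l2_idx = 1
  bottom 4 bits -> offset = 15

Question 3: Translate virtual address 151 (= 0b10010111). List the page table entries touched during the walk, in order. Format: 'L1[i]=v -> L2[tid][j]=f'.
Answer: L1[2]=0 -> L2[0][1]=8

Derivation:
vaddr = 151 = 0b10010111
Split: l1_idx=2, l2_idx=1, offset=7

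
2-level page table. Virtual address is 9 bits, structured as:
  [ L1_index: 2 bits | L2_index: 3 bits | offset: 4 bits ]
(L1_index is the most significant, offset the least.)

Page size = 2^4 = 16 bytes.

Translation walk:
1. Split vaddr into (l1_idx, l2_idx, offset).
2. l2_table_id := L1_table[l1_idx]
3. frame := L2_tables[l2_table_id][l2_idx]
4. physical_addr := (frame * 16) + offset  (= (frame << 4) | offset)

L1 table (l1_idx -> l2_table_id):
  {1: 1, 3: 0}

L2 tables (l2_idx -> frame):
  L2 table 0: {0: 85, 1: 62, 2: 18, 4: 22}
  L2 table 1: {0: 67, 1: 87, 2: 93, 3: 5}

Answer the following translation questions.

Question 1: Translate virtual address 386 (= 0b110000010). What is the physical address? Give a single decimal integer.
Answer: 1362

Derivation:
vaddr = 386 = 0b110000010
Split: l1_idx=3, l2_idx=0, offset=2
L1[3] = 0
L2[0][0] = 85
paddr = 85 * 16 + 2 = 1362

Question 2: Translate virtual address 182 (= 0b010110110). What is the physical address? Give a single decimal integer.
vaddr = 182 = 0b010110110
Split: l1_idx=1, l2_idx=3, offset=6
L1[1] = 1
L2[1][3] = 5
paddr = 5 * 16 + 6 = 86

Answer: 86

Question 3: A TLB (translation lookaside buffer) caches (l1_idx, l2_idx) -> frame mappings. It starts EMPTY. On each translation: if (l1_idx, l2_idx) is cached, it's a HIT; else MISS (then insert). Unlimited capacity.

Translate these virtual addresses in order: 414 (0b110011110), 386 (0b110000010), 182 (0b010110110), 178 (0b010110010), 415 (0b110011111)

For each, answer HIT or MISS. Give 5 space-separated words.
vaddr=414: (3,1) not in TLB -> MISS, insert
vaddr=386: (3,0) not in TLB -> MISS, insert
vaddr=182: (1,3) not in TLB -> MISS, insert
vaddr=178: (1,3) in TLB -> HIT
vaddr=415: (3,1) in TLB -> HIT

Answer: MISS MISS MISS HIT HIT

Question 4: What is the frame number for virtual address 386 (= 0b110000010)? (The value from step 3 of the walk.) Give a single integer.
vaddr = 386: l1_idx=3, l2_idx=0
L1[3] = 0; L2[0][0] = 85

Answer: 85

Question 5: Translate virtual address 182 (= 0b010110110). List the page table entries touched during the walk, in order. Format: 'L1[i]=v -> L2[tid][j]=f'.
vaddr = 182 = 0b010110110
Split: l1_idx=1, l2_idx=3, offset=6

Answer: L1[1]=1 -> L2[1][3]=5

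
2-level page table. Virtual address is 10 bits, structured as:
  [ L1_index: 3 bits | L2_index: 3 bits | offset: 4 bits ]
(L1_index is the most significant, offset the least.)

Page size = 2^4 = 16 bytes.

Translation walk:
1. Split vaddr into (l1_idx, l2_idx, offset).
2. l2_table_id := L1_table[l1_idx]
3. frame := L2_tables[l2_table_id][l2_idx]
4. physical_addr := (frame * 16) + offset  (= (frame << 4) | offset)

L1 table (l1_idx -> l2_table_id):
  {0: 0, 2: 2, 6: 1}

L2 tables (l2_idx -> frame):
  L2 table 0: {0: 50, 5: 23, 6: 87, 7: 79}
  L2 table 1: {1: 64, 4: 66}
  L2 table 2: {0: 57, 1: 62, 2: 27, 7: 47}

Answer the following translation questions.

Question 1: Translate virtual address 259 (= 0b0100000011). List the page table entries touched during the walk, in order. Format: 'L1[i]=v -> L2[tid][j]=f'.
Answer: L1[2]=2 -> L2[2][0]=57

Derivation:
vaddr = 259 = 0b0100000011
Split: l1_idx=2, l2_idx=0, offset=3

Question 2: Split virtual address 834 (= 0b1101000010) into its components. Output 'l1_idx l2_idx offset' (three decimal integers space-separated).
Answer: 6 4 2

Derivation:
vaddr = 834 = 0b1101000010
  top 3 bits -> l1_idx = 6
  next 3 bits -> l2_idx = 4
  bottom 4 bits -> offset = 2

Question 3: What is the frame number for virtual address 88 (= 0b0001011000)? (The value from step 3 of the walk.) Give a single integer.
vaddr = 88: l1_idx=0, l2_idx=5
L1[0] = 0; L2[0][5] = 23

Answer: 23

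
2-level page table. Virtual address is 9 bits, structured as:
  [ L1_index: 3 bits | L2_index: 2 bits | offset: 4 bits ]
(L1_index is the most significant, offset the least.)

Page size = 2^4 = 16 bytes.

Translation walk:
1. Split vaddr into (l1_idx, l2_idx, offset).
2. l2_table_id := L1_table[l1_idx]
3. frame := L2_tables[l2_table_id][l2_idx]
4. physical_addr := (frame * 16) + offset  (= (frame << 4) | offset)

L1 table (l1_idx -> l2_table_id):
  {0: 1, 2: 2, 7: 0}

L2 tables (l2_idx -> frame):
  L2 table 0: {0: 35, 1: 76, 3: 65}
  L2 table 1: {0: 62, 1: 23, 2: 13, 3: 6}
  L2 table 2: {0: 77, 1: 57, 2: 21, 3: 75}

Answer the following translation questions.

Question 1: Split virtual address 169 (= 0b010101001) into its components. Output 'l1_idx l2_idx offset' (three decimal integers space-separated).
Answer: 2 2 9

Derivation:
vaddr = 169 = 0b010101001
  top 3 bits -> l1_idx = 2
  next 2 bits -> l2_idx = 2
  bottom 4 bits -> offset = 9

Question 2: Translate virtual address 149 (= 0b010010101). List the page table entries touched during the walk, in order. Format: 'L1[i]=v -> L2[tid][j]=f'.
vaddr = 149 = 0b010010101
Split: l1_idx=2, l2_idx=1, offset=5

Answer: L1[2]=2 -> L2[2][1]=57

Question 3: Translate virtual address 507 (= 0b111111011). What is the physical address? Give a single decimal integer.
Answer: 1051

Derivation:
vaddr = 507 = 0b111111011
Split: l1_idx=7, l2_idx=3, offset=11
L1[7] = 0
L2[0][3] = 65
paddr = 65 * 16 + 11 = 1051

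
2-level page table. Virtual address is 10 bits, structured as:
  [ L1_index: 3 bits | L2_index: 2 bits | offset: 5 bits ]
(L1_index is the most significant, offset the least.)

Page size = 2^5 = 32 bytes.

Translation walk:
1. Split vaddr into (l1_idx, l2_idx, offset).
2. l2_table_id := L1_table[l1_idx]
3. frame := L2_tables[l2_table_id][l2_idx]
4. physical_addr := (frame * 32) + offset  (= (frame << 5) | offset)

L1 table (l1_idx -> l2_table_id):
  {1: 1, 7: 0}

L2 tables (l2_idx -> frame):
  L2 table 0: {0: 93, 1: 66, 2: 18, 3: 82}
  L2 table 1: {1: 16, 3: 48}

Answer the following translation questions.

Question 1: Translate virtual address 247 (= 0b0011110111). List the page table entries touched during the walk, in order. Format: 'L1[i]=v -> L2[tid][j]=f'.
Answer: L1[1]=1 -> L2[1][3]=48

Derivation:
vaddr = 247 = 0b0011110111
Split: l1_idx=1, l2_idx=3, offset=23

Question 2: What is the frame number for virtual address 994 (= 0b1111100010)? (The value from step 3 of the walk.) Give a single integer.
Answer: 82

Derivation:
vaddr = 994: l1_idx=7, l2_idx=3
L1[7] = 0; L2[0][3] = 82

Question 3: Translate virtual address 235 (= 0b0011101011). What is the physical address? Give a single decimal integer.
vaddr = 235 = 0b0011101011
Split: l1_idx=1, l2_idx=3, offset=11
L1[1] = 1
L2[1][3] = 48
paddr = 48 * 32 + 11 = 1547

Answer: 1547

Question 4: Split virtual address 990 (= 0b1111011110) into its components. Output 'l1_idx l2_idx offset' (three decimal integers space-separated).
vaddr = 990 = 0b1111011110
  top 3 bits -> l1_idx = 7
  next 2 bits -> l2_idx = 2
  bottom 5 bits -> offset = 30

Answer: 7 2 30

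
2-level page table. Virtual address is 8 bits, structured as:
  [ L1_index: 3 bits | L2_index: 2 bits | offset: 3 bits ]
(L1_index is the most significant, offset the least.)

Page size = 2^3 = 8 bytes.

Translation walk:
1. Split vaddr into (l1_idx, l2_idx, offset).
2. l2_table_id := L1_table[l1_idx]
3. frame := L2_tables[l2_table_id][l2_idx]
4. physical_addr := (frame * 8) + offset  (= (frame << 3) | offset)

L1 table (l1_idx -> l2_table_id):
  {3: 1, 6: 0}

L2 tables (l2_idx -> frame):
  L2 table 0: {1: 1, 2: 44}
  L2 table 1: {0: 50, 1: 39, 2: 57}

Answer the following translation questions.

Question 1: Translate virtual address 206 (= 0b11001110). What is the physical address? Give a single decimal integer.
Answer: 14

Derivation:
vaddr = 206 = 0b11001110
Split: l1_idx=6, l2_idx=1, offset=6
L1[6] = 0
L2[0][1] = 1
paddr = 1 * 8 + 6 = 14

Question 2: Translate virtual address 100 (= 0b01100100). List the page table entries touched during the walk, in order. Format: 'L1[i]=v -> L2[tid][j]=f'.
vaddr = 100 = 0b01100100
Split: l1_idx=3, l2_idx=0, offset=4

Answer: L1[3]=1 -> L2[1][0]=50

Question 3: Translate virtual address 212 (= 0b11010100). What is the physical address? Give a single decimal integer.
vaddr = 212 = 0b11010100
Split: l1_idx=6, l2_idx=2, offset=4
L1[6] = 0
L2[0][2] = 44
paddr = 44 * 8 + 4 = 356

Answer: 356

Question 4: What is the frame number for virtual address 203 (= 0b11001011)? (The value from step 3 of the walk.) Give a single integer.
Answer: 1

Derivation:
vaddr = 203: l1_idx=6, l2_idx=1
L1[6] = 0; L2[0][1] = 1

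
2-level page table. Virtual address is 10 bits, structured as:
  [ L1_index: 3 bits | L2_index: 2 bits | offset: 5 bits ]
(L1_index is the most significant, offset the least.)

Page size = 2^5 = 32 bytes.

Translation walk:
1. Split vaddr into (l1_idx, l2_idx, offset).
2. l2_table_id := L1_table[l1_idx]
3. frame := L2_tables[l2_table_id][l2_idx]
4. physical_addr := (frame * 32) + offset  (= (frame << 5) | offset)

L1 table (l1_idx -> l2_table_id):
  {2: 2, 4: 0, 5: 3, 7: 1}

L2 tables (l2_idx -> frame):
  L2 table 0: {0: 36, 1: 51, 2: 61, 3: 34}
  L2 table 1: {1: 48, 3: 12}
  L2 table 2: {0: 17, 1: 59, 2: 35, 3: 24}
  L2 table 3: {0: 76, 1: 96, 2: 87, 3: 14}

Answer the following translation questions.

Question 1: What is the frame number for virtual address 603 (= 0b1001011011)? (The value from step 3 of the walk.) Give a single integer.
Answer: 61

Derivation:
vaddr = 603: l1_idx=4, l2_idx=2
L1[4] = 0; L2[0][2] = 61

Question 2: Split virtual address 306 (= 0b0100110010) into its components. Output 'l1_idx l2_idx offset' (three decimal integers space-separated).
Answer: 2 1 18

Derivation:
vaddr = 306 = 0b0100110010
  top 3 bits -> l1_idx = 2
  next 2 bits -> l2_idx = 1
  bottom 5 bits -> offset = 18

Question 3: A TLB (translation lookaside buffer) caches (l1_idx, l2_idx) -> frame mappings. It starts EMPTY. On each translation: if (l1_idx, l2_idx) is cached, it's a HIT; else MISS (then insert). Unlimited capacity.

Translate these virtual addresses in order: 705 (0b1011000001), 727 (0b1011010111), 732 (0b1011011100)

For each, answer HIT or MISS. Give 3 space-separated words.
Answer: MISS HIT HIT

Derivation:
vaddr=705: (5,2) not in TLB -> MISS, insert
vaddr=727: (5,2) in TLB -> HIT
vaddr=732: (5,2) in TLB -> HIT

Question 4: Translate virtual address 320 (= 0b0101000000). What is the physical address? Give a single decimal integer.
vaddr = 320 = 0b0101000000
Split: l1_idx=2, l2_idx=2, offset=0
L1[2] = 2
L2[2][2] = 35
paddr = 35 * 32 + 0 = 1120

Answer: 1120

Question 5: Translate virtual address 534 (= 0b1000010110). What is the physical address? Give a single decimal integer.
Answer: 1174

Derivation:
vaddr = 534 = 0b1000010110
Split: l1_idx=4, l2_idx=0, offset=22
L1[4] = 0
L2[0][0] = 36
paddr = 36 * 32 + 22 = 1174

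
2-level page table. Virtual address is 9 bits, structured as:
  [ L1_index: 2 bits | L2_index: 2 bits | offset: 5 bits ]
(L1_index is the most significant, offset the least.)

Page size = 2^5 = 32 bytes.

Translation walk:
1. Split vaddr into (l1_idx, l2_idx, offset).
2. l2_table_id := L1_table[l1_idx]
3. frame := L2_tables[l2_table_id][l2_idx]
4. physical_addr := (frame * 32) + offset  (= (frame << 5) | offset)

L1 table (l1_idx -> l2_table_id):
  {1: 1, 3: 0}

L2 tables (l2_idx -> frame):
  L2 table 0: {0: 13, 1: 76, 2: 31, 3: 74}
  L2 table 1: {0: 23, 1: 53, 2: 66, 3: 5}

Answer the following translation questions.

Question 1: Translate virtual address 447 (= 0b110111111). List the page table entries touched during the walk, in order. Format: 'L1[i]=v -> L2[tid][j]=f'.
vaddr = 447 = 0b110111111
Split: l1_idx=3, l2_idx=1, offset=31

Answer: L1[3]=0 -> L2[0][1]=76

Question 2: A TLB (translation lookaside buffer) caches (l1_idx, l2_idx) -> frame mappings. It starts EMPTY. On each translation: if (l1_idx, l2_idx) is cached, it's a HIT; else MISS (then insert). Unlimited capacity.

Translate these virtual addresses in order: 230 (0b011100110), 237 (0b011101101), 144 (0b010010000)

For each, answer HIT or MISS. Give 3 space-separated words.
vaddr=230: (1,3) not in TLB -> MISS, insert
vaddr=237: (1,3) in TLB -> HIT
vaddr=144: (1,0) not in TLB -> MISS, insert

Answer: MISS HIT MISS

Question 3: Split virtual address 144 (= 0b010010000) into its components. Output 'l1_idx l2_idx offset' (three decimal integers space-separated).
Answer: 1 0 16

Derivation:
vaddr = 144 = 0b010010000
  top 2 bits -> l1_idx = 1
  next 2 bits -> l2_idx = 0
  bottom 5 bits -> offset = 16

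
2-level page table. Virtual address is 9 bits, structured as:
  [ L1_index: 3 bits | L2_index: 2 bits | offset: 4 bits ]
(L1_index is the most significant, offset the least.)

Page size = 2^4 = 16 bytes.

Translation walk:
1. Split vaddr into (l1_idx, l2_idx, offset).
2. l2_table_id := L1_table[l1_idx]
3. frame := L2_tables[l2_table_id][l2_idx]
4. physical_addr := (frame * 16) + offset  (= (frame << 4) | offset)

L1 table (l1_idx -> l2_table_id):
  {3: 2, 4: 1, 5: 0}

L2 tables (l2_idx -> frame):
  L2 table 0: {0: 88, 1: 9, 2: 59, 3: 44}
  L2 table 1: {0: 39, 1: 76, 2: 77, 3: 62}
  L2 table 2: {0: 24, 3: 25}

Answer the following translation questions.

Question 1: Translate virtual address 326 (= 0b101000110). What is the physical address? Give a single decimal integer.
vaddr = 326 = 0b101000110
Split: l1_idx=5, l2_idx=0, offset=6
L1[5] = 0
L2[0][0] = 88
paddr = 88 * 16 + 6 = 1414

Answer: 1414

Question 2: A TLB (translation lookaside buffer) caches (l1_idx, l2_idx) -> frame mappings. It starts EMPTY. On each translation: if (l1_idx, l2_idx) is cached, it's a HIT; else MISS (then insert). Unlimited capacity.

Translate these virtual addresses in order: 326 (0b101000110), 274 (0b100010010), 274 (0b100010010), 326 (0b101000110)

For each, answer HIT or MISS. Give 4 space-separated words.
vaddr=326: (5,0) not in TLB -> MISS, insert
vaddr=274: (4,1) not in TLB -> MISS, insert
vaddr=274: (4,1) in TLB -> HIT
vaddr=326: (5,0) in TLB -> HIT

Answer: MISS MISS HIT HIT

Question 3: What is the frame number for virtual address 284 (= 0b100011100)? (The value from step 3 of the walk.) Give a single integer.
Answer: 76

Derivation:
vaddr = 284: l1_idx=4, l2_idx=1
L1[4] = 1; L2[1][1] = 76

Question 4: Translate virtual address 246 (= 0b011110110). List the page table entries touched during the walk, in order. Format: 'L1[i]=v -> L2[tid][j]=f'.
Answer: L1[3]=2 -> L2[2][3]=25

Derivation:
vaddr = 246 = 0b011110110
Split: l1_idx=3, l2_idx=3, offset=6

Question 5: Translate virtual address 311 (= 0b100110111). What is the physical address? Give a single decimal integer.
Answer: 999

Derivation:
vaddr = 311 = 0b100110111
Split: l1_idx=4, l2_idx=3, offset=7
L1[4] = 1
L2[1][3] = 62
paddr = 62 * 16 + 7 = 999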